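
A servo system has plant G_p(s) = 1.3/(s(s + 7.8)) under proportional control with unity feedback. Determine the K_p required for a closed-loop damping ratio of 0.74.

Closed-loop characteristic equation: s² + 7.8s + K_p·1.3 = 0.
So ω_n = √(1.3K_p) and 2ζω_n = 7.8, giving ζ = 7.8/(2√(1.3K_p)).
Setting ζ = 0.74: √(1.3K_p) = 7.8/(2·0.74) = 5.27, so K_p = 27.78/1.3 = 21.4.

K_p = 21.4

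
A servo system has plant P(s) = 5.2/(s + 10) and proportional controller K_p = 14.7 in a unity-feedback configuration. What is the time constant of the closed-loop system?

Closed-loop transfer function: T(s) = K_p·P(s)/(1 + K_p·P(s)) = 76.44/(s + 10 + 76.44) = 76.44/(s + 86.44).
Time constant τ = 1/86.44 = 0.0116 s.

τ = 0.0116 s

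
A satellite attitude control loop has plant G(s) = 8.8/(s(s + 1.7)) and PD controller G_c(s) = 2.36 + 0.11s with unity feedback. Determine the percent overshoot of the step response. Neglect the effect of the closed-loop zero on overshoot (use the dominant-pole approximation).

38.2%

Forward path: (2.36 + 0.11s)·8.8/(s(s+1.7)). The closed-loop characteristic equation is s² + (1.7 + 8.8·0.11)s + 8.8·2.36 = 0.
That is s² + 2.668s + 20.77 = 0, so ω_n = 4.557 rad/s and ζ = 2.668/(2·4.557) = 0.2927.
%OS = 100·exp(−πζ/√(1−ζ²)) = 38.2%.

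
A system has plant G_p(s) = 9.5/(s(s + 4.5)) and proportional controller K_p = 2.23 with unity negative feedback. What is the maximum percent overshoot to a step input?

17.2%

Closed-loop characteristic equation: s² + 4.5s + 21.18 = 0, so ω_n = 4.603 rad/s and ζ = 4.5/(2·4.603) = 0.4888.
%OS = 100·exp(−πζ/√(1−ζ²)) = 100·exp(−π·0.4888/√0.761) = 17.2%.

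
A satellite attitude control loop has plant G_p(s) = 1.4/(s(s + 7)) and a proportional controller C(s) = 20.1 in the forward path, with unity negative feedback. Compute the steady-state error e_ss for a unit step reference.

0

The open loop C(s)G_p(s) has a pole at the origin (type 1), so the static position error constant is infinite and e_ss = 1/(1+∞) = 0.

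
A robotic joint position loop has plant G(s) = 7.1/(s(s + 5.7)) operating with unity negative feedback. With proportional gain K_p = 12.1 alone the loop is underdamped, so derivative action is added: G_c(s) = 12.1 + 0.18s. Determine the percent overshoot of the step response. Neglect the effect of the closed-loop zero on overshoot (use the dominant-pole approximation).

27.9%

Forward path: (12.1 + 0.18s)·7.1/(s(s+5.7)). The closed-loop characteristic equation is s² + (5.7 + 7.1·0.18)s + 7.1·12.1 = 0.
That is s² + 6.978s + 85.91 = 0, so ω_n = 9.269 rad/s and ζ = 6.978/(2·9.269) = 0.3764.
%OS = 100·exp(−πζ/√(1−ζ²)) = 27.9%.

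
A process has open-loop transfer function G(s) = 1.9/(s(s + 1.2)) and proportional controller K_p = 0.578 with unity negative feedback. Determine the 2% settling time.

T_s ≈ 6.67 s

Closed-loop characteristic equation: s² + 1.2s + 1.098 = 0, so ω_n = 1.048 rad/s and ζ = 1.2/(2·1.048) = 0.5725.
2% settling time T_s ≈ 4/(ζω_n) = 4/0.6 = 6.67 s.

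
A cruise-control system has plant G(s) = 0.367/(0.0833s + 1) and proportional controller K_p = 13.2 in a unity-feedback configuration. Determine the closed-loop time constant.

Closed loop: T(s) = K_p·G/(1+K_p·G) = 4.844/(0.0833s + 1 + 4.844), with pole at s = −(1 + 4.844)/0.0833 = −70.16.
Closed-loop time constant τ = 1/70.16 = 0.0143 s.

τ = 0.0143 s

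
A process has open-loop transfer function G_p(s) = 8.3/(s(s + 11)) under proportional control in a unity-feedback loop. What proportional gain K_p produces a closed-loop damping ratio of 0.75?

K_p = 6.48

Closed-loop characteristic equation: s² + 11s + K_p·8.3 = 0.
So ω_n = √(8.3K_p) and 2ζω_n = 11, giving ζ = 11/(2√(8.3K_p)).
Setting ζ = 0.75: √(8.3K_p) = 11/(2·0.75) = 7.333, so K_p = 53.78/8.3 = 6.48.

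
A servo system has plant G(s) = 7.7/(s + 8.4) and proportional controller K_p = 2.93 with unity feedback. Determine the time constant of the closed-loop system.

Closed-loop transfer function: T(s) = K_p·G(s)/(1 + K_p·G(s)) = 22.56/(s + 8.4 + 22.56) = 22.56/(s + 30.96).
Time constant τ = 1/30.96 = 0.0323 s.

τ = 0.0323 s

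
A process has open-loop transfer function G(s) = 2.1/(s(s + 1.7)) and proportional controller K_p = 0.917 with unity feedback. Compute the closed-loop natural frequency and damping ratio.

ω_n = 1.39 rad/s, ζ = 0.613

With unity feedback the closed-loop characteristic equation is s² + 1.7s + 0.917·2.1 = s² + 1.7s + 1.926 = 0.
So ω_n² = 1.926 ⇒ ω_n = 1.388 rad/s, and ζ = 1.7/(2ω_n) = 0.613.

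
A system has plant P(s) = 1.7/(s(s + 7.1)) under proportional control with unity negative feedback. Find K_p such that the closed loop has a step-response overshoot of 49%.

From %OS = 100·exp(−πζ/√(1−ζ²)) = 49%, ζ = −ln(0.49)/√(π²+ln²(0.49)) = 0.2214.
Characteristic equation s² + 7.1s + 1.7K_p = 0 gives ζ = 7.1/(2√(1.7K_p)).
Setting ζ = 0.2214: √(1.7K_p) = 7.1/(2·0.2214) = 16.03, so K_p = 257/1.7 = 151.

K_p = 151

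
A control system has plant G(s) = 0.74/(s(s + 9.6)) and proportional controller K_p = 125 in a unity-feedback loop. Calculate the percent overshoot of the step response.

The closed-loop denominator s² + 9.6s + 92.5 gives ω_n = √92.5 = 9.618 and ζ = 9.6/(2ω_n) = 0.4991.
%OS = 100·exp(−πζ/√(1−ζ²)) = 100·exp(−π·0.4991/√0.7509) = 16.4%.

16.4%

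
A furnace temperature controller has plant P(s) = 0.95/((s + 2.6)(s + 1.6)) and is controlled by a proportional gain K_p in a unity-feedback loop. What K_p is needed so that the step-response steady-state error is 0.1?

Steady-state error for a unit step on this type-0 loop is 1/(1 + K_p·P(0)).
P(0) = 0.2284. Require 1/(1 + K_p·0.2284) = 0.1, so 1 + 0.2284·K_p = 10.
K_p = (10 − 1)/0.2284 = 39.4.

K_p = 39.4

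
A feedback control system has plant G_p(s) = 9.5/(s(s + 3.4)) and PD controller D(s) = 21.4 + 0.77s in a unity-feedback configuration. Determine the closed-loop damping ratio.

Forward path: (21.4 + 0.77s)·9.5/(s(s+3.4)). The closed-loop characteristic equation is s² + (3.4 + 9.5·0.77)s + 9.5·21.4 = 0.
That is s² + 10.71s + 203.3 = 0, so ω_n = 14.26 rad/s and ζ = 10.71/(2·14.26) = 0.3757.

ζ = 0.376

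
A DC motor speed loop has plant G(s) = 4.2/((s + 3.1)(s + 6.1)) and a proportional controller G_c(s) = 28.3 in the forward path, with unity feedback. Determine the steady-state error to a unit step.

The loop is type 0. Static position error constant K_pos = G_c(0)·G(0) = 28.3·0.2221 = 6.286.
Steady-state error to a unit step: e_ss = 1/(1+K_pos) = 1/7.286 = 0.137.

0.137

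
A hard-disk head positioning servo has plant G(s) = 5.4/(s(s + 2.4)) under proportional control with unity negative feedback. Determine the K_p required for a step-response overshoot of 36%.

K_p = 2.79

From %OS = 100·exp(−πζ/√(1−ζ²)) = 36%, ζ = −ln(0.36)/√(π²+ln²(0.36)) = 0.3093.
Characteristic equation s² + 2.4s + 5.4K_p = 0 gives ζ = 2.4/(2√(5.4K_p)).
Setting ζ = 0.3093: √(5.4K_p) = 2.4/(2·0.3093) = 3.88, so K_p = 15.06/5.4 = 2.79.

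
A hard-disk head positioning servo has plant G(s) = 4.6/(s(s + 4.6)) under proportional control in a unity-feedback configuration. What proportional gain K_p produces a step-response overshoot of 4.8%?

From %OS = 100·exp(−πζ/√(1−ζ²)) = 4.8%, ζ = −ln(0.048)/√(π²+ln²(0.048)) = 0.695.
Characteristic equation s² + 4.6s + 4.6K_p = 0 gives ζ = 4.6/(2√(4.6K_p)).
Setting ζ = 0.695: √(4.6K_p) = 4.6/(2·0.695) = 3.309, so K_p = 10.95/4.6 = 2.38.

K_p = 2.38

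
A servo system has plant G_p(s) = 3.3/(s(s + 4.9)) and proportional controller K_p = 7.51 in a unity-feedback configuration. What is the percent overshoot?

16.9%

From 1 + K_pG_p(s) = 0: s² + 4.9s + 24.78 = 0 ⇒ ω_n = 4.978, ζ = 0.4921.
%OS = 100·exp(−πζ/√(1−ζ²)) = 100·exp(−π·0.4921/√0.7578) = 16.9%.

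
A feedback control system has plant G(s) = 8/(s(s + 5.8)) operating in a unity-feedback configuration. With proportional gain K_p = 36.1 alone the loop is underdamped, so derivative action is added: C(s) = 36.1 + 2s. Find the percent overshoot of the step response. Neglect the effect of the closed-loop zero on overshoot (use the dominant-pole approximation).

7.23%

Forward path: (36.1 + 2s)·8/(s(s+5.8)). The closed-loop characteristic equation is s² + (5.8 + 8·2)s + 8·36.1 = 0.
That is s² + 21.8s + 288.8 = 0, so ω_n = 16.99 rad/s and ζ = 21.8/(2·16.99) = 0.6414.
%OS = 100·exp(−πζ/√(1−ζ²)) = 7.23%.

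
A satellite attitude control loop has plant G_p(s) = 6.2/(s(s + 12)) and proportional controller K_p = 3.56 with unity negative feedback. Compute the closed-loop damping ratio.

1 + K_p·G_p(s) = 0 gives s² + 12s + 22.07 = 0.
So ω_n² = 22.07 ⇒ ω_n = 4.698 rad/s, and ζ = 12/(2ω_n) = 1.28.

ζ = 1.28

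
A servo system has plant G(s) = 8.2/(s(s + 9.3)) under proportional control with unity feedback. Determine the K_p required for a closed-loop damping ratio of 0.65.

Closed-loop characteristic equation: s² + 9.3s + K_p·8.2 = 0.
So ω_n = √(8.2K_p) and 2ζω_n = 9.3, giving ζ = 9.3/(2√(8.2K_p)).
Setting ζ = 0.65: √(8.2K_p) = 9.3/(2·0.65) = 7.154, so K_p = 51.18/8.2 = 6.24.

K_p = 6.24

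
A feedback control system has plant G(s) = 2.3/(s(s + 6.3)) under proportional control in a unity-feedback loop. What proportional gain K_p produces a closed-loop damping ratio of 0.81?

K_p = 6.58

Closed-loop characteristic equation: s² + 6.3s + K_p·2.3 = 0.
So ω_n = √(2.3K_p) and 2ζω_n = 6.3, giving ζ = 6.3/(2√(2.3K_p)).
Setting ζ = 0.81: √(2.3K_p) = 6.3/(2·0.81) = 3.889, so K_p = 15.12/2.3 = 6.58.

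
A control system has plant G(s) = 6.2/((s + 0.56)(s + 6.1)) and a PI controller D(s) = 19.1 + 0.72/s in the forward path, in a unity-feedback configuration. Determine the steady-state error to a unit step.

0

The open loop D(s)G(s) has a pole at the origin (type 1), so the static position error constant is infinite and e_ss = 1/(1+∞) = 0.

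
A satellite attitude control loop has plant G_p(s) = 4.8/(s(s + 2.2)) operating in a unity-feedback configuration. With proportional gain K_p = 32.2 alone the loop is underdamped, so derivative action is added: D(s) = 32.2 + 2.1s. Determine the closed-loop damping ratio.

ζ = 0.494

Forward path: (32.2 + 2.1s)·4.8/(s(s+2.2)). The closed-loop characteristic equation is s² + (2.2 + 4.8·2.1)s + 4.8·32.2 = 0.
That is s² + 12.28s + 154.6 = 0, so ω_n = 12.43 rad/s and ζ = 12.28/(2·12.43) = 0.4939.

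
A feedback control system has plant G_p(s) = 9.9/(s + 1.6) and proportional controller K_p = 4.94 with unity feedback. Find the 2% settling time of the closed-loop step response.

T_s ≈ 0.0792 s

Closed-loop transfer function: T(s) = K_p·G_p(s)/(1 + K_p·G_p(s)) = 48.91/(s + 1.6 + 48.91) = 48.91/(s + 50.51).
Time constant τ = 1/50.51 = 0.0198 s, so the 2% settling time is about 4τ = 0.0792 s.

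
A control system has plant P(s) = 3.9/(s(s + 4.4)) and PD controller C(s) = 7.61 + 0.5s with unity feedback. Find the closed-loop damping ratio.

Forward path: (7.61 + 0.5s)·3.9/(s(s+4.4)). The closed-loop characteristic equation is s² + (4.4 + 3.9·0.5)s + 3.9·7.61 = 0.
That is s² + 6.35s + 29.68 = 0, so ω_n = 5.448 rad/s and ζ = 6.35/(2·5.448) = 0.5828.

ζ = 0.583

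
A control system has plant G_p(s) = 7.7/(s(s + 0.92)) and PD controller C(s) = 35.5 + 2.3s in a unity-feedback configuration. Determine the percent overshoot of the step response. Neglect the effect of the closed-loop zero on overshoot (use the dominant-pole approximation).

Forward path: (35.5 + 2.3s)·7.7/(s(s+0.92)). The closed-loop characteristic equation is s² + (0.92 + 7.7·2.3)s + 7.7·35.5 = 0.
That is s² + 18.63s + 273.4 = 0, so ω_n = 16.53 rad/s and ζ = 18.63/(2·16.53) = 0.5634.
%OS = 100·exp(−πζ/√(1−ζ²)) = 11.7%.

11.7%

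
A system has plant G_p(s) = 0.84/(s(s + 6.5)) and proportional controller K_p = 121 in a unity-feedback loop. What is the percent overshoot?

34.3%

From 1 + K_pG_p(s) = 0: s² + 6.5s + 101.6 = 0 ⇒ ω_n = 10.08, ζ = 0.3224.
%OS = 100·exp(−πζ/√(1−ζ²)) = 100·exp(−π·0.3224/√0.8961) = 34.3%.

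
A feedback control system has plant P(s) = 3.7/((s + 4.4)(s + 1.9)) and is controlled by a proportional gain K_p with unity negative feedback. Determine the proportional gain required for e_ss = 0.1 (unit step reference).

For a type-0 loop with proportional control, e_ss = 1/(1 + K_p·P(0)).
P(0) = 0.4426. Require 1/(1 + K_p·0.4426) = 0.1, so 1 + 0.4426·K_p = 10.
K_p = (10 − 1)/0.4426 = 20.3.

K_p = 20.3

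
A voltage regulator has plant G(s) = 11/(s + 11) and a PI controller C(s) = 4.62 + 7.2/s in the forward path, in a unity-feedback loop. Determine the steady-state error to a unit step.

0

The open loop C(s)G(s) has a pole at the origin (type 1), so the static position error constant is infinite and e_ss = 1/(1+∞) = 0.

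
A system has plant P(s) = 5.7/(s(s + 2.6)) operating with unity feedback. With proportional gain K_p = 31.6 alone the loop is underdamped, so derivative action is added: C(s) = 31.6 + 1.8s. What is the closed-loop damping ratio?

ζ = 0.479

Forward path: (31.6 + 1.8s)·5.7/(s(s+2.6)). The closed-loop characteristic equation is s² + (2.6 + 5.7·1.8)s + 5.7·31.6 = 0.
That is s² + 12.86s + 180.1 = 0, so ω_n = 13.42 rad/s and ζ = 12.86/(2·13.42) = 0.4791.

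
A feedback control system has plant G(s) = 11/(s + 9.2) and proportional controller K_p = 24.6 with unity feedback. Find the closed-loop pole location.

s = -279.8

Closed-loop transfer function: T(s) = K_p·G(s)/(1 + K_p·G(s)) = 270.6/(s + 9.2 + 270.6) = 270.6/(s + 279.8).
The closed-loop pole is at s = −279.8.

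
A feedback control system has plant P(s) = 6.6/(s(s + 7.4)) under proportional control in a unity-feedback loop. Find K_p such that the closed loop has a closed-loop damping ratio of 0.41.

Closed-loop characteristic equation: s² + 7.4s + K_p·6.6 = 0.
So ω_n = √(6.6K_p) and 2ζω_n = 7.4, giving ζ = 7.4/(2√(6.6K_p)).
Setting ζ = 0.41: √(6.6K_p) = 7.4/(2·0.41) = 9.024, so K_p = 81.44/6.6 = 12.3.

K_p = 12.3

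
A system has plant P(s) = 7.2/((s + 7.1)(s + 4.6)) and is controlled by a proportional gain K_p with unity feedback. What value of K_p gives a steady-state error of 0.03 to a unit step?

For a type-0 loop with proportional control, e_ss = 1/(1 + K_p·P(0)).
P(0) = 0.2205. Require 1/(1 + K_p·0.2205) = 0.03, so 1 + 0.2205·K_p = 33.33.
K_p = (33.33 − 1)/0.2205 = 147.

K_p = 147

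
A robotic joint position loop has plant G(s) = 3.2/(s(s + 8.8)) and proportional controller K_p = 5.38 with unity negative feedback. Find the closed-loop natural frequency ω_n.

ω_n = 4.15 rad/s

1 + K_p·G(s) = 0 gives s² + 8.8s + 17.22 = 0.
So ω_n² = 17.22 ⇒ ω_n = 4.149 rad/s, and ζ = 8.8/(2ω_n) = 1.06.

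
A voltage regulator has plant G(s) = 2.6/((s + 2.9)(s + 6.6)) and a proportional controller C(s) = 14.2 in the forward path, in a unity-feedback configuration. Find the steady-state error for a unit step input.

The loop is type 0. Static position error constant K_pos = C(0)·G(0) = 14.2·0.1358 = 1.929.
Steady-state error to a unit step: e_ss = 1/(1+K_pos) = 1/2.929 = 0.341.

0.341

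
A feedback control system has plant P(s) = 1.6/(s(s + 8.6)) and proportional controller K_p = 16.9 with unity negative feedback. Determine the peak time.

T_p = 1.07 s

Closed-loop characteristic equation: s² + 8.6s + 27.04 = 0, so ω_n = 5.2 rad/s and ζ = 8.6/(2·5.2) = 0.8269.
Damped frequency ω_d = ω_n√(1−ζ²) = 2.924 rad/s, so peak time T_p = π/ω_d = 1.07 s.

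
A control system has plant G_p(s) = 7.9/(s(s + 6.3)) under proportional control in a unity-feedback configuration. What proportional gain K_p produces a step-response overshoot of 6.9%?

K_p = 2.99

From %OS = 100·exp(−πζ/√(1−ζ²)) = 6.9%, ζ = −ln(0.069)/√(π²+ln²(0.069)) = 0.6481.
Characteristic equation s² + 6.3s + 7.9K_p = 0 gives ζ = 6.3/(2√(7.9K_p)).
Setting ζ = 0.6481: √(7.9K_p) = 6.3/(2·0.6481) = 4.86, so K_p = 23.62/7.9 = 2.99.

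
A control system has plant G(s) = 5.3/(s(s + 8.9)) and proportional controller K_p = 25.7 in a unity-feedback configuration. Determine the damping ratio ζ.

ζ = 0.381

1 + K_p·G(s) = 0 gives s² + 8.9s + 136.2 = 0.
So ω_n² = 136.2 ⇒ ω_n = 11.67 rad/s, and ζ = 8.9/(2ω_n) = 0.381.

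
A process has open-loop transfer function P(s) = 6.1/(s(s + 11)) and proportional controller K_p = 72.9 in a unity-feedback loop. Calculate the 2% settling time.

The closed-loop denominator s² + 11s + 444.7 gives ω_n = √444.7 = 21.09 and ζ = 11/(2ω_n) = 0.2608.
2% settling time T_s ≈ 4/(ζω_n) = 4/5.5 = 0.727 s.

T_s ≈ 0.727 s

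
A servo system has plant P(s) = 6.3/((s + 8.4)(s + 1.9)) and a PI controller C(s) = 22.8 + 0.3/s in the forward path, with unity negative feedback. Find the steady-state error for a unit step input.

0

The open loop C(s)P(s) has a pole at the origin (type 1), so the static position error constant is infinite and e_ss = 1/(1+∞) = 0.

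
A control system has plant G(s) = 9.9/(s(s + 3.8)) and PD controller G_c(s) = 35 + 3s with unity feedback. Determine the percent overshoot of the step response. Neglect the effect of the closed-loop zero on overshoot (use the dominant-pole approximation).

Forward path: (35 + 3s)·9.9/(s(s+3.8)). The closed-loop characteristic equation is s² + (3.8 + 9.9·3)s + 9.9·35 = 0.
That is s² + 33.5s + 346.5 = 0, so ω_n = 18.61 rad/s and ζ = 33.5/(2·18.61) = 0.8998.
%OS = 100·exp(−πζ/√(1−ζ²)) = 0.153%.

0.153%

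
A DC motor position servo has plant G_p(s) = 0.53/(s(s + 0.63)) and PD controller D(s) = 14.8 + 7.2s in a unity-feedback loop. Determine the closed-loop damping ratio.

ζ = 0.794

Forward path: (14.8 + 7.2s)·0.53/(s(s+0.63)). The closed-loop characteristic equation is s² + (0.63 + 0.53·7.2)s + 0.53·14.8 = 0.
That is s² + 4.446s + 7.844 = 0, so ω_n = 2.801 rad/s and ζ = 4.446/(2·2.801) = 0.7937.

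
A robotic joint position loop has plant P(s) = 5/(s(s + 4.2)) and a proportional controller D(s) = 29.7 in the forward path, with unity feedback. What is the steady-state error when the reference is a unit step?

0

The open loop D(s)P(s) has a pole at the origin (type 1), so the static position error constant is infinite and e_ss = 1/(1+∞) = 0.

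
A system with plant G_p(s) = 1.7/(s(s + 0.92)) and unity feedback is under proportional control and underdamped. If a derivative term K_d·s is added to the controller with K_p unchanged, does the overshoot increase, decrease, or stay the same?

decrease

The derivative term adds K·K_d to the s-coefficient of the characteristic equation, raising 2ζω_n while ω_n is unchanged; ζ increases, so overshoot decreases.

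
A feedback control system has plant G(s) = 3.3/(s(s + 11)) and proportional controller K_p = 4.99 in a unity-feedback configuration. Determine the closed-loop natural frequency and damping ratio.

ω_n = 4.06 rad/s, ζ = 1.36

1 + K_p·G(s) = 0 gives s² + 11s + 16.47 = 0.
So ω_n² = 16.47 ⇒ ω_n = 4.058 rad/s, and ζ = 11/(2ω_n) = 1.36.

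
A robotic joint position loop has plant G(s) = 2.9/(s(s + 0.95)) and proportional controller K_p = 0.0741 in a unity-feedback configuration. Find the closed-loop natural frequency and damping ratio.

ω_n = 0.464 rad/s, ζ = 1.02

The closed-loop denominator is s(s+0.95) + 0.0741·2.9 = s² + 0.95s + 0.2149.
So ω_n² = 0.2149 ⇒ ω_n = 0.4636 rad/s, and ζ = 0.95/(2ω_n) = 1.02.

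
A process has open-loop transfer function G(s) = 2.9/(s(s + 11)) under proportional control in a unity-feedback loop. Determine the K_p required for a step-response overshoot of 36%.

K_p = 109

From %OS = 100·exp(−πζ/√(1−ζ²)) = 36%, ζ = −ln(0.36)/√(π²+ln²(0.36)) = 0.3093.
Characteristic equation s² + 11s + 2.9K_p = 0 gives ζ = 11/(2√(2.9K_p)).
Setting ζ = 0.3093: √(2.9K_p) = 11/(2·0.3093) = 17.78, so K_p = 316.3/2.9 = 109.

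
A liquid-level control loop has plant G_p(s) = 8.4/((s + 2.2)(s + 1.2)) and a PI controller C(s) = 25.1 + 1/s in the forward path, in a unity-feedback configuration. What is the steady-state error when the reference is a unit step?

0

The open loop C(s)G_p(s) has a pole at the origin (type 1), so the static position error constant is infinite and e_ss = 1/(1+∞) = 0.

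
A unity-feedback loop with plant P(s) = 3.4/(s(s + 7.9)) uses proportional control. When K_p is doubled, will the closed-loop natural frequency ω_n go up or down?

ω_n = √(3.4·K_p), which grows with K_p.

increase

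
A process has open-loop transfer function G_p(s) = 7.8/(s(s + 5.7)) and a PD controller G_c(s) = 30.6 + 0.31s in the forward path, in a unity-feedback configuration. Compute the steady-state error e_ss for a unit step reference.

The open loop G_c(s)G_p(s) has a pole at the origin (type 1), so the static position error constant is infinite and e_ss = 1/(1+∞) = 0.

0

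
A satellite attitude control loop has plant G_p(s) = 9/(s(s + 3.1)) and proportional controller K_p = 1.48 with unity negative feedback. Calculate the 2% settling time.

From 1 + K_pG_p(s) = 0: s² + 3.1s + 13.32 = 0 ⇒ ω_n = 3.65, ζ = 0.4247.
2% settling time T_s ≈ 4/(ζω_n) = 4/1.55 = 2.58 s.

T_s ≈ 2.58 s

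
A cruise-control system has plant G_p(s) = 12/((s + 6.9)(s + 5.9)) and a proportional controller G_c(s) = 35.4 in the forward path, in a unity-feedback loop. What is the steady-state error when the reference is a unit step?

The loop is type 0. Static position error constant K_pos = G_c(0)·G_p(0) = 35.4·0.2948 = 10.43.
Steady-state error to a unit step: e_ss = 1/(1+K_pos) = 1/11.43 = 0.0875.

0.0875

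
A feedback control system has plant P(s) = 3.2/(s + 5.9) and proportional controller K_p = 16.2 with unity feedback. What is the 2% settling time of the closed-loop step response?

T_s ≈ 0.0693 s

Closed-loop transfer function: T(s) = K_p·P(s)/(1 + K_p·P(s)) = 51.84/(s + 5.9 + 51.84) = 51.84/(s + 57.74).
Time constant τ = 1/57.74 = 0.01732 s, so the 2% settling time is about 4τ = 0.0693 s.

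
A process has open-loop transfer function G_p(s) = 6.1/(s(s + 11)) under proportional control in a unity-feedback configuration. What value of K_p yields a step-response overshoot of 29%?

K_p = 36.9

From %OS = 100·exp(−πζ/√(1−ζ²)) = 29%, ζ = −ln(0.29)/√(π²+ln²(0.29)) = 0.3666.
Characteristic equation s² + 11s + 6.1K_p = 0 gives ζ = 11/(2√(6.1K_p)).
Setting ζ = 0.3666: √(6.1K_p) = 11/(2·0.3666) = 15, so K_p = 225.1/6.1 = 36.9.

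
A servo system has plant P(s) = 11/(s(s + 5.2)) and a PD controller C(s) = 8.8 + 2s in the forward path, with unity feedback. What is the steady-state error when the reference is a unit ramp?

0.0537

The loop has one pole at the origin (type 1). Velocity error constant K_v = lim_{s→0} s·C(s)P(s) = 8.8·11/5.2 = 18.62.
Steady-state error to a unit ramp: e_ss = 1/K_v = 0.0537.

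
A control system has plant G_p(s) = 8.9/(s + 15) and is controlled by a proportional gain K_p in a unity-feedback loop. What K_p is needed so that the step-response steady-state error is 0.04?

Steady-state error for a unit step on this type-0 loop is 1/(1 + K_p·G_p(0)).
G_p(0) = 0.5933. Require 1/(1 + K_p·0.5933) = 0.04, so 1 + 0.5933·K_p = 25.
K_p = (25 − 1)/0.5933 = 40.4.

K_p = 40.4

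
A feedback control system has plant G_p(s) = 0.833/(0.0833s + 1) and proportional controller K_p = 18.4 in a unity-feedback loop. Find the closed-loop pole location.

Closed loop: T(s) = K_p·G_p/(1+K_p·G_p) = 15.33/(0.0833s + 1 + 15.33), with pole at s = −(1 + 15.33)/0.0833 = −196.

s = -196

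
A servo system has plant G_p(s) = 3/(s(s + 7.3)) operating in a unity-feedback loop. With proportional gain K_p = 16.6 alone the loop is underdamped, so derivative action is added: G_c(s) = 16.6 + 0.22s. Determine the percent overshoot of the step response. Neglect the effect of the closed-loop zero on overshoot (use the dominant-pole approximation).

Forward path: (16.6 + 0.22s)·3/(s(s+7.3)). The closed-loop characteristic equation is s² + (7.3 + 3·0.22)s + 3·16.6 = 0.
That is s² + 7.96s + 49.8 = 0, so ω_n = 7.057 rad/s and ζ = 7.96/(2·7.057) = 0.564.
%OS = 100·exp(−πζ/√(1−ζ²)) = 11.7%.

11.7%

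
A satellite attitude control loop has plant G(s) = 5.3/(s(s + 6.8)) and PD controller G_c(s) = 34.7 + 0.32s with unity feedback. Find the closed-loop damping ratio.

Forward path: (34.7 + 0.32s)·5.3/(s(s+6.8)). The closed-loop characteristic equation is s² + (6.8 + 5.3·0.32)s + 5.3·34.7 = 0.
That is s² + 8.496s + 183.9 = 0, so ω_n = 13.56 rad/s and ζ = 8.496/(2·13.56) = 0.3132.

ζ = 0.313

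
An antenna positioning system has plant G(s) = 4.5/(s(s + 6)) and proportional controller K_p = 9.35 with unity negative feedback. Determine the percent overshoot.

Closed-loop characteristic equation: s² + 6s + 42.07 = 0, so ω_n = 6.487 rad/s and ζ = 6/(2·6.487) = 0.4625.
%OS = 100·exp(−πζ/√(1−ζ²)) = 100·exp(−π·0.4625/√0.7861) = 19.4%.

19.4%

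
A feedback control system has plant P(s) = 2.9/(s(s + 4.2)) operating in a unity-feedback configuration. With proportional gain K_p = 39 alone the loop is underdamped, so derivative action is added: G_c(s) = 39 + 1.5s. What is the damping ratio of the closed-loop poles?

Forward path: (39 + 1.5s)·2.9/(s(s+4.2)). The closed-loop characteristic equation is s² + (4.2 + 2.9·1.5)s + 2.9·39 = 0.
That is s² + 8.55s + 113.1 = 0, so ω_n = 10.63 rad/s and ζ = 8.55/(2·10.63) = 0.402.

ζ = 0.402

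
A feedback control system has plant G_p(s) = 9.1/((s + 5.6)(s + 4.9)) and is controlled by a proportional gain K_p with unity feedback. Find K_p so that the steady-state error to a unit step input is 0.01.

K_p = 299

The loop is type 0, so e_ss(step) = 1/(1 + K_pos) with K_pos = K_p·G_p(0).
G_p(0) = 0.3316. Require 1/(1 + K_p·0.3316) = 0.01, so 1 + 0.3316·K_p = 100.
K_p = (100 − 1)/0.3316 = 299.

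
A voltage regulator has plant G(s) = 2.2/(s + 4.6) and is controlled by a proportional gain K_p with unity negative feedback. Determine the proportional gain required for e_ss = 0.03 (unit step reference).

The loop is type 0, so e_ss(step) = 1/(1 + K_pos) with K_pos = K_p·G(0).
G(0) = 0.4783. Require 1/(1 + K_p·0.4783) = 0.03, so 1 + 0.4783·K_p = 33.33.
K_p = (33.33 − 1)/0.4783 = 67.6.

K_p = 67.6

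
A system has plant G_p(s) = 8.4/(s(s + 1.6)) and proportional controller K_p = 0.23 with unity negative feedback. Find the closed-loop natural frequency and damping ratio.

ω_n = 1.39 rad/s, ζ = 0.576

1 + K_p·G_p(s) = 0 gives s² + 1.6s + 1.932 = 0.
Matching s² + 2ζω_n s + ω_n²: ω_n = √1.932 = 1.39 rad/s and 2ζω_n = 1.6, so ζ = 1.6/(2·1.39) = 0.576.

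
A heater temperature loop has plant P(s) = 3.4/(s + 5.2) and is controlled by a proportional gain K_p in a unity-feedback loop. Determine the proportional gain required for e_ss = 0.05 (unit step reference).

For a type-0 loop with proportional control, e_ss = 1/(1 + K_p·P(0)).
P(0) = 0.6538. Require 1/(1 + K_p·0.6538) = 0.05, so 1 + 0.6538·K_p = 20.
K_p = (20 − 1)/0.6538 = 29.1.

K_p = 29.1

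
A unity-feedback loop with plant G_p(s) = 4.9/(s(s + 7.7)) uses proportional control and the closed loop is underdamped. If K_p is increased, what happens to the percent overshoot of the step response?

ζ = 7.7/(2√(4.9K_p)) decreases as K_p grows; lower damping means more overshoot.

increase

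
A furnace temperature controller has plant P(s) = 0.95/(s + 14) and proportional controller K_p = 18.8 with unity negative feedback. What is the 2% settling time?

Closed-loop transfer function: T(s) = K_p·P(s)/(1 + K_p·P(s)) = 17.86/(s + 14 + 17.86) = 17.86/(s + 31.86).
Time constant τ = 1/31.86 = 0.03139 s, so the 2% settling time is about 4τ = 0.126 s.

T_s ≈ 0.126 s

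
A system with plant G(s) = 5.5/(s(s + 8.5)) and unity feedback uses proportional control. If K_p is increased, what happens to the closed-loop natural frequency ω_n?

ω_n = √(5.5·K_p), which grows with K_p.

increase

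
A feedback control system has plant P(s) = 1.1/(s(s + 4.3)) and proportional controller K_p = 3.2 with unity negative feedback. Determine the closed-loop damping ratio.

ζ = 1.15

With unity feedback the closed-loop characteristic equation is s² + 4.3s + 3.2·1.1 = s² + 4.3s + 3.52 = 0.
So ω_n² = 3.52 ⇒ ω_n = 1.876 rad/s, and ζ = 4.3/(2ω_n) = 1.15.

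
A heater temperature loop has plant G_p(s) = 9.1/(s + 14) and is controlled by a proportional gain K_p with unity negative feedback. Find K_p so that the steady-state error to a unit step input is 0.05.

K_p = 29.2

The loop is type 0, so e_ss(step) = 1/(1 + K_pos) with K_pos = K_p·G_p(0).
G_p(0) = 0.65. Require 1/(1 + K_p·0.65) = 0.05, so 1 + 0.65·K_p = 20.
K_p = (20 − 1)/0.65 = 29.2.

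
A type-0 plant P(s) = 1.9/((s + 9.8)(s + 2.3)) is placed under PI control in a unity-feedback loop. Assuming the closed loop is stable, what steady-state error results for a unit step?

0

The PI controller's integrator makes the forward path type 1, so e_ss to a step is zero.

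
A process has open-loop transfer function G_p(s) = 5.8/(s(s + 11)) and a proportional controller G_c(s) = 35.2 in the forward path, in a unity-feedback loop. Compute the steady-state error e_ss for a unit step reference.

0

The open loop G_c(s)G_p(s) has a pole at the origin (type 1), so the static position error constant is infinite and e_ss = 1/(1+∞) = 0.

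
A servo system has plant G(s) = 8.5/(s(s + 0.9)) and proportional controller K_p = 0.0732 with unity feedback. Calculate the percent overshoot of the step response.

11.3%

The closed-loop denominator s² + 0.9s + 0.6222 gives ω_n = √0.6222 = 0.7888 and ζ = 0.9/(2ω_n) = 0.5705.
%OS = 100·exp(−πζ/√(1−ζ²)) = 100·exp(−π·0.5705/√0.6745) = 11.3%.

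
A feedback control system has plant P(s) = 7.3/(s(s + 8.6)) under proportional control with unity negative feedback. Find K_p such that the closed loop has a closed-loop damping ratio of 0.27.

K_p = 34.7

Closed-loop characteristic equation: s² + 8.6s + K_p·7.3 = 0.
So ω_n = √(7.3K_p) and 2ζω_n = 8.6, giving ζ = 8.6/(2√(7.3K_p)).
Setting ζ = 0.27: √(7.3K_p) = 8.6/(2·0.27) = 15.93, so K_p = 253.6/7.3 = 34.7.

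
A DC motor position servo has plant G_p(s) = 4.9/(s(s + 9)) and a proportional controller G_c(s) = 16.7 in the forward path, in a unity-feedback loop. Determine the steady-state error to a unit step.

0

The open loop G_c(s)G_p(s) has a pole at the origin (type 1), so the static position error constant is infinite and e_ss = 1/(1+∞) = 0.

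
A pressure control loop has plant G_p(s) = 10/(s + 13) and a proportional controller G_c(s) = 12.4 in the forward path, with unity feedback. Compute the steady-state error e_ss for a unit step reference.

0.0949

The loop is type 0. Static position error constant K_pos = G_c(0)·G_p(0) = 12.4·0.7692 = 9.538.
Steady-state error to a unit step: e_ss = 1/(1+K_pos) = 1/10.54 = 0.0949.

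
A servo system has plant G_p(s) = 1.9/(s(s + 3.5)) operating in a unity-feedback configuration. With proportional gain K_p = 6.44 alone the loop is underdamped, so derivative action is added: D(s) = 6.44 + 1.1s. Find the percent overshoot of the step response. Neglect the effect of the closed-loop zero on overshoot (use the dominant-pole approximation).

1.54%

Forward path: (6.44 + 1.1s)·1.9/(s(s+3.5)). The closed-loop characteristic equation is s² + (3.5 + 1.9·1.1)s + 1.9·6.44 = 0.
That is s² + 5.59s + 12.24 = 0, so ω_n = 3.498 rad/s and ζ = 5.59/(2·3.498) = 0.799.
%OS = 100·exp(−πζ/√(1−ζ²)) = 1.54%.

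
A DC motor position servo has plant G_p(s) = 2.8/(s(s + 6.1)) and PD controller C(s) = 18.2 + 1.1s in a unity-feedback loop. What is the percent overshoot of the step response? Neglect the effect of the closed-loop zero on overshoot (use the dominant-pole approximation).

Forward path: (18.2 + 1.1s)·2.8/(s(s+6.1)). The closed-loop characteristic equation is s² + (6.1 + 2.8·1.1)s + 2.8·18.2 = 0.
That is s² + 9.18s + 50.96 = 0, so ω_n = 7.139 rad/s and ζ = 9.18/(2·7.139) = 0.643.
%OS = 100·exp(−πζ/√(1−ζ²)) = 7.15%.

7.15%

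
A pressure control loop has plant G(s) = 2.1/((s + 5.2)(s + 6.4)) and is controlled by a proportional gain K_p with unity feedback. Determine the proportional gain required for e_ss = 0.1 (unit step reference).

The loop is type 0, so e_ss(step) = 1/(1 + K_pos) with K_pos = K_p·G(0).
G(0) = 0.0631. Require 1/(1 + K_p·0.0631) = 0.1, so 1 + 0.0631·K_p = 10.
K_p = (10 − 1)/0.0631 = 143.

K_p = 143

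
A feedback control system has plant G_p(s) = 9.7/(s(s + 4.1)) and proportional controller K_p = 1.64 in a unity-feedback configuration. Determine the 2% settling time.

Closed-loop characteristic equation: s² + 4.1s + 15.91 = 0, so ω_n = 3.988 rad/s and ζ = 4.1/(2·3.988) = 0.514.
2% settling time T_s ≈ 4/(ζω_n) = 4/2.05 = 1.95 s.

T_s ≈ 1.95 s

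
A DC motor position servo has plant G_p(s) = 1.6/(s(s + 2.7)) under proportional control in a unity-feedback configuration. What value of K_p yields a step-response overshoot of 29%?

From %OS = 100·exp(−πζ/√(1−ζ²)) = 29%, ζ = −ln(0.29)/√(π²+ln²(0.29)) = 0.3666.
Characteristic equation s² + 2.7s + 1.6K_p = 0 gives ζ = 2.7/(2√(1.6K_p)).
Setting ζ = 0.3666: √(1.6K_p) = 2.7/(2·0.3666) = 3.683, so K_p = 13.56/1.6 = 8.48.

K_p = 8.48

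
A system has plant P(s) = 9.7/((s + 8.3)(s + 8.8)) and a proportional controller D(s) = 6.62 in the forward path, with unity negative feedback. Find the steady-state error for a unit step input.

0.532

The loop is type 0. Static position error constant K_pos = D(0)·P(0) = 6.62·0.1328 = 0.8792.
Steady-state error to a unit step: e_ss = 1/(1+K_pos) = 1/1.879 = 0.532.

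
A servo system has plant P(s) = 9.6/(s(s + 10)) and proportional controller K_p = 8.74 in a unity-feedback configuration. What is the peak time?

T_p = 0.409 s

Closed-loop characteristic equation: s² + 10s + 83.9 = 0, so ω_n = 9.16 rad/s and ζ = 10/(2·9.16) = 0.5459.
Damped frequency ω_d = ω_n√(1−ζ²) = 7.675 rad/s, so peak time T_p = π/ω_d = 0.409 s.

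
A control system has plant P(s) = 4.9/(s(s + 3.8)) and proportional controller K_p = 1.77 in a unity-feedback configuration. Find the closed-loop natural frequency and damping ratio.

ω_n = 2.94 rad/s, ζ = 0.645

1 + K_p·P(s) = 0 gives s² + 3.8s + 8.673 = 0.
So ω_n² = 8.673 ⇒ ω_n = 2.945 rad/s, and ζ = 3.8/(2ω_n) = 0.645.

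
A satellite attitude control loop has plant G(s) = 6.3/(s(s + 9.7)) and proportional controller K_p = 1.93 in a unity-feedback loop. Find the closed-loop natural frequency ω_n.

ω_n = 3.49 rad/s

1 + K_p·G(s) = 0 gives s² + 9.7s + 12.16 = 0.
Matching s² + 2ζω_n s + ω_n²: ω_n = √12.16 = 3.487 rad/s and 2ζω_n = 9.7, so ζ = 9.7/(2·3.487) = 1.39.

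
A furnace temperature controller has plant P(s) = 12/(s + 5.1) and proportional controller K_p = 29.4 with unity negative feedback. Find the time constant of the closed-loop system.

τ = 0.00279 s

Closed-loop transfer function: T(s) = K_p·P(s)/(1 + K_p·P(s)) = 352.8/(s + 5.1 + 352.8) = 352.8/(s + 357.9).
Time constant τ = 1/357.9 = 0.00279 s.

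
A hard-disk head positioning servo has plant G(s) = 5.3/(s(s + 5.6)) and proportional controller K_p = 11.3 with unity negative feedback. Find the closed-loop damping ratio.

ζ = 0.362

The closed-loop denominator is s(s+5.6) + 11.3·5.3 = s² + 5.6s + 59.89.
Matching s² + 2ζω_n s + ω_n²: ω_n = √59.89 = 7.739 rad/s and 2ζω_n = 5.6, so ζ = 5.6/(2·7.739) = 0.362.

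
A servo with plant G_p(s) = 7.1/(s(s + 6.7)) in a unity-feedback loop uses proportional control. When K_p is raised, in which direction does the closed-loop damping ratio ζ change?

ζ = 6.7/(2√(7.1K_p)); increasing K_p raises the denominator, so ζ falls.

decrease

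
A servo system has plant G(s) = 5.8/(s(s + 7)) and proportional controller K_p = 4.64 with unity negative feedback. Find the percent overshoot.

From 1 + K_pG(s) = 0: s² + 7s + 26.91 = 0 ⇒ ω_n = 5.188, ζ = 0.6747.
%OS = 100·exp(−πζ/√(1−ζ²)) = 100·exp(−π·0.6747/√0.5448) = 5.66%.

5.66%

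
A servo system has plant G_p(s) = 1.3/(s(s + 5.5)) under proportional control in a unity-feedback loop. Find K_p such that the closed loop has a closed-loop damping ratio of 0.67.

Closed-loop characteristic equation: s² + 5.5s + K_p·1.3 = 0.
So ω_n = √(1.3K_p) and 2ζω_n = 5.5, giving ζ = 5.5/(2√(1.3K_p)).
Setting ζ = 0.67: √(1.3K_p) = 5.5/(2·0.67) = 4.104, so K_p = 16.85/1.3 = 13.

K_p = 13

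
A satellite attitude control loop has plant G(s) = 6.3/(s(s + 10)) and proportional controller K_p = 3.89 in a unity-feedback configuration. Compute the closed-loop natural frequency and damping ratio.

ω_n = 4.95 rad/s, ζ = 1.01

The closed-loop denominator is s(s+10) + 3.89·6.3 = s² + 10s + 24.51.
Matching s² + 2ζω_n s + ω_n²: ω_n = √24.51 = 4.95 rad/s and 2ζω_n = 10, so ζ = 10/(2·4.95) = 1.01.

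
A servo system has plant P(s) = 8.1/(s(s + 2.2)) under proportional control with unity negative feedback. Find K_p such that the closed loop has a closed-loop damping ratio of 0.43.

Closed-loop characteristic equation: s² + 2.2s + K_p·8.1 = 0.
So ω_n = √(8.1K_p) and 2ζω_n = 2.2, giving ζ = 2.2/(2√(8.1K_p)).
Setting ζ = 0.43: √(8.1K_p) = 2.2/(2·0.43) = 2.558, so K_p = 6.544/8.1 = 0.808.

K_p = 0.808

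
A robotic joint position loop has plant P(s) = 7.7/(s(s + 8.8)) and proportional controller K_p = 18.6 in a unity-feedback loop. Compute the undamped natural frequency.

ω_n = 12 rad/s

With unity feedback the closed-loop characteristic equation is s² + 8.8s + 18.6·7.7 = s² + 8.8s + 143.2 = 0.
Matching s² + 2ζω_n s + ω_n²: ω_n = √143.2 = 11.97 rad/s and 2ζω_n = 8.8, so ζ = 8.8/(2·11.97) = 0.368.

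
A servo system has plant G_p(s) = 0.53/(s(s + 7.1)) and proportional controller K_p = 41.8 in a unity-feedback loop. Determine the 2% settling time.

T_s ≈ 1.13 s

Closed-loop characteristic equation: s² + 7.1s + 22.15 = 0, so ω_n = 4.707 rad/s and ζ = 7.1/(2·4.707) = 0.7542.
2% settling time T_s ≈ 4/(ζω_n) = 4/3.55 = 1.13 s.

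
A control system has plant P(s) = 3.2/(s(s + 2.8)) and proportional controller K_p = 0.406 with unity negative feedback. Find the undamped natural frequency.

ω_n = 1.14 rad/s

With unity feedback the closed-loop characteristic equation is s² + 2.8s + 0.406·3.2 = s² + 2.8s + 1.299 = 0.
So ω_n² = 1.299 ⇒ ω_n = 1.14 rad/s, and ζ = 2.8/(2ω_n) = 1.23.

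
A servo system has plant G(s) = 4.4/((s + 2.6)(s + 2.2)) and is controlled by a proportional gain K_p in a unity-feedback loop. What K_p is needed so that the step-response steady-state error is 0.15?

K_p = 7.37

Steady-state error for a unit step on this type-0 loop is 1/(1 + K_p·G(0)).
G(0) = 0.7692. Require 1/(1 + K_p·0.7692) = 0.15, so 1 + 0.7692·K_p = 6.667.
K_p = (6.667 − 1)/0.7692 = 7.37.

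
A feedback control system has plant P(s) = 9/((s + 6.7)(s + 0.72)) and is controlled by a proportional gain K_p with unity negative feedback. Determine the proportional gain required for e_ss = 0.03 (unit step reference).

For a type-0 loop with proportional control, e_ss = 1/(1 + K_p·P(0)).
P(0) = 1.866. Require 1/(1 + K_p·1.866) = 0.03, so 1 + 1.866·K_p = 33.33.
K_p = (33.33 − 1)/1.866 = 17.3.

K_p = 17.3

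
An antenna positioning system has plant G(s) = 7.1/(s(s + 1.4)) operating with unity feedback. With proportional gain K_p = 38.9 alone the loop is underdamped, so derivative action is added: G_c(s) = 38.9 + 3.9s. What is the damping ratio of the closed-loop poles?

Forward path: (38.9 + 3.9s)·7.1/(s(s+1.4)). The closed-loop characteristic equation is s² + (1.4 + 7.1·3.9)s + 7.1·38.9 = 0.
That is s² + 29.09s + 276.2 = 0, so ω_n = 16.62 rad/s and ζ = 29.09/(2·16.62) = 0.8752.

ζ = 0.875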